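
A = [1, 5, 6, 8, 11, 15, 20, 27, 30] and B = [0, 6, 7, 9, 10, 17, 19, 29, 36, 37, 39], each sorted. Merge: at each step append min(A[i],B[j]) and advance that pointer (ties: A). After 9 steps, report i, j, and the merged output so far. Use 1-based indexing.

i=1 j=1: A[i]=1>B[j]=0 take 0, j++
i=1 j=2: A[i]=1<=B[j]=6 take 1, i++
i=2 j=2: A[i]=5<=B[j]=6 take 5, i++
i=3 j=2: A[i]=6<=B[j]=6 take 6, i++
i=4 j=2: A[i]=8>B[j]=6 take 6, j++
i=4 j=3: A[i]=8>B[j]=7 take 7, j++
i=4 j=4: A[i]=8<=B[j]=9 take 8, i++
i=5 j=4: A[i]=11>B[j]=9 take 9, j++
i=5 j=5: A[i]=11>B[j]=10 take 10, j++

i=5, j=6, merged so far=[0, 1, 5, 6, 6, 7, 8, 9, 10]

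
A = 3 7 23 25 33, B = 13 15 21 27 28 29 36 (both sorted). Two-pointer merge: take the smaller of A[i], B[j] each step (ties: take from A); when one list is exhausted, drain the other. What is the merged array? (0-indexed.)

[3, 7, 13, 15, 21, 23, 25, 27, 28, 29, 33, 36]

i=0 j=0: A[i]=3<=B[j]=13 take 3, i++
i=1 j=0: A[i]=7<=B[j]=13 take 7, i++
i=2 j=0: A[i]=23>B[j]=13 take 13, j++
i=2 j=1: A[i]=23>B[j]=15 take 15, j++
i=2 j=2: A[i]=23>B[j]=21 take 21, j++
i=2 j=3: A[i]=23<=B[j]=27 take 23, i++
i=3 j=3: A[i]=25<=B[j]=27 take 25, i++
i=4 j=3: A[i]=33>B[j]=27 take 27, j++
i=4 j=4: A[i]=33>B[j]=28 take 28, j++
i=4 j=5: A[i]=33>B[j]=29 take 29, j++
i=4 j=6: A[i]=33<=B[j]=36 take 33, i++
i=5 j=6: A done, take B[j]=36, j++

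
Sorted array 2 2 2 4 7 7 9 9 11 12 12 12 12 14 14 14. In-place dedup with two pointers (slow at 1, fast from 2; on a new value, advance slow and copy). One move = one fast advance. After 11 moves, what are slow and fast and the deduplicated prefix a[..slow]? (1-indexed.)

slow=6, fast=13, prefix=[2, 4, 7, 9, 11, 12]

slow=1 fast=2: a[fast]=2=a[slow] dup, fast++
slow=1 fast=3: a[fast]=2=a[slow] dup, fast++
slow=1 fast=4: a[fast]=4≠a[slow]=2 write a[2]=4, slow++,fast++
slow=2 fast=5: a[fast]=7≠a[slow]=4 write a[3]=7, slow++,fast++
slow=3 fast=6: a[fast]=7=a[slow] dup, fast++
slow=3 fast=7: a[fast]=9≠a[slow]=7 write a[4]=9, slow++,fast++
slow=4 fast=8: a[fast]=9=a[slow] dup, fast++
slow=4 fast=9: a[fast]=11≠a[slow]=9 write a[5]=11, slow++,fast++
slow=5 fast=10: a[fast]=12≠a[slow]=11 write a[6]=12, slow++,fast++
slow=6 fast=11: a[fast]=12=a[slow] dup, fast++
slow=6 fast=12: a[fast]=12=a[slow] dup, fast++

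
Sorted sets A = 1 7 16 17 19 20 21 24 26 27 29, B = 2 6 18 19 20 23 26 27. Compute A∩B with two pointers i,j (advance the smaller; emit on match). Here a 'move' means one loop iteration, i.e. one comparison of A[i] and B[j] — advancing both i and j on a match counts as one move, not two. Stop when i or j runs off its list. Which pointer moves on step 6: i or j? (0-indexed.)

i

[i=0,j=0] 1<2 → i++
[i=1,j=0] 7>2 → j++
[i=1,j=1] 7>6 → j++
[i=1,j=2] 7<18 → i++
[i=2,j=2] 16<18 → i++
[i=3,j=2] 17<18 → i++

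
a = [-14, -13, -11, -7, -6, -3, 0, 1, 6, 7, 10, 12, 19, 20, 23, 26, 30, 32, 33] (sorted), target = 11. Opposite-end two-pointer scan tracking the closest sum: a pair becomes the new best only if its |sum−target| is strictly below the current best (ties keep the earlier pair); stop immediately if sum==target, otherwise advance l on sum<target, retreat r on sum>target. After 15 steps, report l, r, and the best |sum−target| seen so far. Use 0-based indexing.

[0,18] -14+33=19 d=8 * → r--
[0,17] -14+32=18 d=7 * → r--
[0,16] -14+30=16 d=5 * → r--
[0,15] -14+26=12 d=1 * → r--
[0,14] -14+23=9 d=2 → l++
[1,14] -13+23=10 d=1 → l++
[2,14] -11+23=12 d=1 → r--
[2,13] -11+20=9 d=2 → l++
[3,13] -7+20=13 d=2 → r--
[3,12] -7+19=12 d=1 → r--
[3,11] -7+12=5 d=6 → l++
[4,11] -6+12=6 d=5 → l++
[5,11] -3+12=9 d=2 → l++
[6,11] 0+12=12 d=1 → r--
[6,10] 0+10=10 d=1 → l++

l=7, r=10, best |Δ|=1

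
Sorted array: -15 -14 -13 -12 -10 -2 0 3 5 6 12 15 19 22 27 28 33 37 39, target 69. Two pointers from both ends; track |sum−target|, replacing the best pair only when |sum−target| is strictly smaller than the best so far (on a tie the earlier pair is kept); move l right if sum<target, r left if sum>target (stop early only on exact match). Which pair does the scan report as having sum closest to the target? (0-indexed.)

pair (33, 37) with sum 70 (|Δ|=1)

l=0 r=18: -15+39=24 d=45 *, l++
l=1 r=18: -14+39=25 d=44 *, l++
l=2 r=18: -13+39=26 d=43 *, l++
l=3 r=18: -12+39=27 d=42 *, l++
l=4 r=18: -10+39=29 d=40 *, l++
l=5 r=18: -2+39=37 d=32 *, l++
l=6 r=18: 0+39=39 d=30 *, l++
l=7 r=18: 3+39=42 d=27 *, l++
l=8 r=18: 5+39=44 d=25 *, l++
l=9 r=18: 6+39=45 d=24 *, l++
l=10 r=18: 12+39=51 d=18 *, l++
l=11 r=18: 15+39=54 d=15 *, l++
l=12 r=18: 19+39=58 d=11 *, l++
l=13 r=18: 22+39=61 d=8 *, l++
l=14 r=18: 27+39=66 d=3 *, l++
l=15 r=18: 28+39=67 d=2 *, l++
l=16 r=18: 33+39=72 d=3, r--
l=16 r=17: 33+37=70 d=1 *, r--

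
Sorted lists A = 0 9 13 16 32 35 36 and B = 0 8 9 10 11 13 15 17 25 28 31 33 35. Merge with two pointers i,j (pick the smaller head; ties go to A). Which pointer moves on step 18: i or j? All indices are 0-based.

[i=0,j=0] A[i]=0<=B[j]=0 take 0 → i++
[i=1,j=0] A[i]=9>B[j]=0 take 0 → j++
[i=1,j=1] A[i]=9>B[j]=8 take 8 → j++
[i=1,j=2] A[i]=9<=B[j]=9 take 9 → i++
[i=2,j=2] A[i]=13>B[j]=9 take 9 → j++
[i=2,j=3] A[i]=13>B[j]=10 take 10 → j++
[i=2,j=4] A[i]=13>B[j]=11 take 11 → j++
[i=2,j=5] A[i]=13<=B[j]=13 take 13 → i++
[i=3,j=5] A[i]=16>B[j]=13 take 13 → j++
[i=3,j=6] A[i]=16>B[j]=15 take 15 → j++
[i=3,j=7] A[i]=16<=B[j]=17 take 16 → i++
[i=4,j=7] A[i]=32>B[j]=17 take 17 → j++
[i=4,j=8] A[i]=32>B[j]=25 take 25 → j++
[i=4,j=9] A[i]=32>B[j]=28 take 28 → j++
[i=4,j=10] A[i]=32>B[j]=31 take 31 → j++
[i=4,j=11] A[i]=32<=B[j]=33 take 32 → i++
[i=5,j=11] A[i]=35>B[j]=33 take 33 → j++
[i=5,j=12] A[i]=35<=B[j]=35 take 35 → i++

i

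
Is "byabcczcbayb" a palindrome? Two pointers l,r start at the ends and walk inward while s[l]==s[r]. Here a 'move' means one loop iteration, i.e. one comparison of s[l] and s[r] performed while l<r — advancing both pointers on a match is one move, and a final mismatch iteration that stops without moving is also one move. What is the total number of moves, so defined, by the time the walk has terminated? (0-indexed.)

l=0 r=11: 'b'=='b', l++,r--
l=1 r=10: 'y'=='y', l++,r--
l=2 r=9: 'a'=='a', l++,r--
l=3 r=8: 'b'=='b', l++,r--
l=4 r=7: 'c'=='c', l++,r--
l=5 r=6: 'c'!='z', stop

6 moves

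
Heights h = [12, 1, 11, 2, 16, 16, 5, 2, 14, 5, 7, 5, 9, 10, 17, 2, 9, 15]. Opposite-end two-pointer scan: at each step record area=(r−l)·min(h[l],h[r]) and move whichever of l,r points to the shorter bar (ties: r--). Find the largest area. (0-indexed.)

max area = 204

l=0 r=17: min(12,15)*17=204 best=204 *, l++
l=1 r=17: min(1,15)*16=16 best=204, l++
l=2 r=17: min(11,15)*15=165 best=204, l++
l=3 r=17: min(2,15)*14=28 best=204, l++
l=4 r=17: min(16,15)*13=195 best=204, r--
l=4 r=16: min(16,9)*12=108 best=204, r--
l=4 r=15: min(16,2)*11=22 best=204, r--
l=4 r=14: min(16,17)*10=160 best=204, l++
l=5 r=14: min(16,17)*9=144 best=204, l++
l=6 r=14: min(5,17)*8=40 best=204, l++
l=7 r=14: min(2,17)*7=14 best=204, l++
l=8 r=14: min(14,17)*6=84 best=204, l++
l=9 r=14: min(5,17)*5=25 best=204, l++
l=10 r=14: min(7,17)*4=28 best=204, l++
l=11 r=14: min(5,17)*3=15 best=204, l++
l=12 r=14: min(9,17)*2=18 best=204, l++
l=13 r=14: min(10,17)*1=10 best=204, l++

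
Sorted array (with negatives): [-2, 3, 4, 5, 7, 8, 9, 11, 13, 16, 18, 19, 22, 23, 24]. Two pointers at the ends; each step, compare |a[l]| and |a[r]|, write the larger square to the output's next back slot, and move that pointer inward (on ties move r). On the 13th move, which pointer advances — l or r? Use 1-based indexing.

r

l=1 r=15: |-2|<=|24| out[15]=576, r--
l=1 r=14: |-2|<=|23| out[14]=529, r--
l=1 r=13: |-2|<=|22| out[13]=484, r--
l=1 r=12: |-2|<=|19| out[12]=361, r--
l=1 r=11: |-2|<=|18| out[11]=324, r--
l=1 r=10: |-2|<=|16| out[10]=256, r--
l=1 r=9: |-2|<=|13| out[9]=169, r--
l=1 r=8: |-2|<=|11| out[8]=121, r--
l=1 r=7: |-2|<=|9| out[7]=81, r--
l=1 r=6: |-2|<=|8| out[6]=64, r--
l=1 r=5: |-2|<=|7| out[5]=49, r--
l=1 r=4: |-2|<=|5| out[4]=25, r--
l=1 r=3: |-2|<=|4| out[3]=16, r--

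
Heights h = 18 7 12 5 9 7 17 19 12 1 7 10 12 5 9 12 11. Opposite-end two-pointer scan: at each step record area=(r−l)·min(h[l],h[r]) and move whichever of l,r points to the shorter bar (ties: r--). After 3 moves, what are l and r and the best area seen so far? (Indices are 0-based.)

l=0 r=16: min(18,11)*16=176 best=176 *, r--
l=0 r=15: min(18,12)*15=180 best=180 *, r--
l=0 r=14: min(18,9)*14=126 best=180, r--

l=0, r=13, best area=180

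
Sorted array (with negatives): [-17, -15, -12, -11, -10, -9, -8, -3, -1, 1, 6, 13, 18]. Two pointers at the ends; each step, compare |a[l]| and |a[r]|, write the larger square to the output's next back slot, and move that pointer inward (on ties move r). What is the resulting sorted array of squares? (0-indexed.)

[1, 1, 9, 36, 64, 81, 100, 121, 144, 169, 225, 289, 324]

l=0 r=12: |-17|<=|18| out[12]=324, r--
l=0 r=11: |-17|>|13| out[11]=289, l++
l=1 r=11: |-15|>|13| out[10]=225, l++
l=2 r=11: |-12|<=|13| out[9]=169, r--
l=2 r=10: |-12|>|6| out[8]=144, l++
l=3 r=10: |-11|>|6| out[7]=121, l++
l=4 r=10: |-10|>|6| out[6]=100, l++
l=5 r=10: |-9|>|6| out[5]=81, l++
l=6 r=10: |-8|>|6| out[4]=64, l++
l=7 r=10: |-3|<=|6| out[3]=36, r--
l=7 r=9: |-3|>|1| out[2]=9, l++
l=8 r=9: |-1|<=|1| out[1]=1, r--
l=8 r=8: |-1|<=|-1| out[0]=1, r--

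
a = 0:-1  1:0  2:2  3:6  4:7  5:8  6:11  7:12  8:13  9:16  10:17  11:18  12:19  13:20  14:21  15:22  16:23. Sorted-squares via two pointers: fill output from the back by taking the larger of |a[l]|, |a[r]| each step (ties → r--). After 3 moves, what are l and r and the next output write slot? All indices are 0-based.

[0,16] |-1|<=|23| out[16]=529 → r--
[0,15] |-1|<=|22| out[15]=484 → r--
[0,14] |-1|<=|21| out[14]=441 → r--

l=0, r=13, next write slot=13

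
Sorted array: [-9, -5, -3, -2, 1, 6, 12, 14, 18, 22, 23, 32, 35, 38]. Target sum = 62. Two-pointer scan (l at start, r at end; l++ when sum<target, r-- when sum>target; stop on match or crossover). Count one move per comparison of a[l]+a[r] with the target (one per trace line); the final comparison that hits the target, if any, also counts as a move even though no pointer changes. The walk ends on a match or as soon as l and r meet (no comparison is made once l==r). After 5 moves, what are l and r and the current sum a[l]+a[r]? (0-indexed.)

l=5, r=13, sum=44

l=0 r=13: -9+38=29 <62, l++
l=1 r=13: -5+38=33 <62, l++
l=2 r=13: -3+38=35 <62, l++
l=3 r=13: -2+38=36 <62, l++
l=4 r=13: 1+38=39 <62, l++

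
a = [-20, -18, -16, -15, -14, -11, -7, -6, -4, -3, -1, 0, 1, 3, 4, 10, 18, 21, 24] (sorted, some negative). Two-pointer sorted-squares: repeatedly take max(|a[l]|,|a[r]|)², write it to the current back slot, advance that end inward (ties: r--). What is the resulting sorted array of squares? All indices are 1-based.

[0, 1, 1, 9, 9, 16, 16, 36, 49, 100, 121, 196, 225, 256, 324, 324, 400, 441, 576]

l=1 r=19: |-20|<=|24| out[19]=576, r--
l=1 r=18: |-20|<=|21| out[18]=441, r--
l=1 r=17: |-20|>|18| out[17]=400, l++
l=2 r=17: |-18|<=|18| out[16]=324, r--
l=2 r=16: |-18|>|10| out[15]=324, l++
l=3 r=16: |-16|>|10| out[14]=256, l++
l=4 r=16: |-15|>|10| out[13]=225, l++
l=5 r=16: |-14|>|10| out[12]=196, l++
l=6 r=16: |-11|>|10| out[11]=121, l++
l=7 r=16: |-7|<=|10| out[10]=100, r--
l=7 r=15: |-7|>|4| out[9]=49, l++
l=8 r=15: |-6|>|4| out[8]=36, l++
l=9 r=15: |-4|<=|4| out[7]=16, r--
l=9 r=14: |-4|>|3| out[6]=16, l++
l=10 r=14: |-3|<=|3| out[5]=9, r--
l=10 r=13: |-3|>|1| out[4]=9, l++
l=11 r=13: |-1|<=|1| out[3]=1, r--
l=11 r=12: |-1|>|0| out[2]=1, l++
l=12 r=12: |0|<=|0| out[1]=0, r--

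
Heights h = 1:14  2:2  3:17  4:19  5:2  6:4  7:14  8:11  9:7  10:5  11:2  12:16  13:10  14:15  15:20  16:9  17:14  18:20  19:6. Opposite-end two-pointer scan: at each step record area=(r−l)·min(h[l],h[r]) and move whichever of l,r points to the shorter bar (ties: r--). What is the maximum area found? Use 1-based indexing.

[1,19] min(14,6)*18=108 best=108 * → r--
[1,18] min(14,20)*17=238 best=238 * → l++
[2,18] min(2,20)*16=32 best=238 → l++
[3,18] min(17,20)*15=255 best=255 * → l++
[4,18] min(19,20)*14=266 best=266 * → l++
[5,18] min(2,20)*13=26 best=266 → l++
[6,18] min(4,20)*12=48 best=266 → l++
[7,18] min(14,20)*11=154 best=266 → l++
[8,18] min(11,20)*10=110 best=266 → l++
[9,18] min(7,20)*9=63 best=266 → l++
[10,18] min(5,20)*8=40 best=266 → l++
[11,18] min(2,20)*7=14 best=266 → l++
[12,18] min(16,20)*6=96 best=266 → l++
[13,18] min(10,20)*5=50 best=266 → l++
[14,18] min(15,20)*4=60 best=266 → l++
[15,18] min(20,20)*3=60 best=266 → r--
[15,17] min(20,14)*2=28 best=266 → r--
[15,16] min(20,9)*1=9 best=266 → r--

max area = 266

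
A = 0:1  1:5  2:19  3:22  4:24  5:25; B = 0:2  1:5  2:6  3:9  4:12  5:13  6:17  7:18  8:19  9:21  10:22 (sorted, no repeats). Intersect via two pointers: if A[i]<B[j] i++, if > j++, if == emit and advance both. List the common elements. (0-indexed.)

intersection = [5, 19, 22]

i=0 j=0: 1<2, i++
i=1 j=0: 5>2, j++
i=1 j=1: 5==5 emit, i++,j++
i=2 j=2: 19>6, j++
i=2 j=3: 19>9, j++
i=2 j=4: 19>12, j++
i=2 j=5: 19>13, j++
i=2 j=6: 19>17, j++
i=2 j=7: 19>18, j++
i=2 j=8: 19==19 emit, i++,j++
i=3 j=9: 22>21, j++
i=3 j=10: 22==22 emit, i++,j++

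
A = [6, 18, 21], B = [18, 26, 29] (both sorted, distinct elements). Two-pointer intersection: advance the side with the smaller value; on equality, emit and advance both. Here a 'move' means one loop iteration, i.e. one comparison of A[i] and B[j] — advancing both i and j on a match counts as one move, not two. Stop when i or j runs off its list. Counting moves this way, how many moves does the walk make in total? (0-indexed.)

3 moves

[i=0,j=0] 6<18 → i++
[i=1,j=0] 18==18 emit → i++,j++
[i=2,j=1] 21<26 → i++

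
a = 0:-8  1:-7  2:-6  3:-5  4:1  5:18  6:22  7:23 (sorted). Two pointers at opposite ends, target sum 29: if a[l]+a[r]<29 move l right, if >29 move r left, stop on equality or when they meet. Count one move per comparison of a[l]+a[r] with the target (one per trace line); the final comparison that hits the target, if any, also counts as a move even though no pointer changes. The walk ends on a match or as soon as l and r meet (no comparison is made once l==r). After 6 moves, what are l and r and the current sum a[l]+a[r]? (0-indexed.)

l=0 r=7: -8+23=15 <29, l++
l=1 r=7: -7+23=16 <29, l++
l=2 r=7: -6+23=17 <29, l++
l=3 r=7: -5+23=18 <29, l++
l=4 r=7: 1+23=24 <29, l++
l=5 r=7: 18+23=41 >29, r--

l=5, r=6, sum=40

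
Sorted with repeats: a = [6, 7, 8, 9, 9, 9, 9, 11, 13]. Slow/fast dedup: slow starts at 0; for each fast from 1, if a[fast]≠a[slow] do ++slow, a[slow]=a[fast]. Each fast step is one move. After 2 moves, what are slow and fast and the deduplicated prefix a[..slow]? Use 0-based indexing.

slow=2, fast=3, prefix=[6, 7, 8]

(s=0,f=1) a[fast]=7≠a[slow]=6 write a[1]=7 → slow++,fast++
(s=1,f=2) a[fast]=8≠a[slow]=7 write a[2]=8 → slow++,fast++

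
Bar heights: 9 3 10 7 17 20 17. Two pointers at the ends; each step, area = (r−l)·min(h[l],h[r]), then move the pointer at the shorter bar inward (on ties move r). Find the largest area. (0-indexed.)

[0,6] min(9,17)*6=54 best=54 * → l++
[1,6] min(3,17)*5=15 best=54 → l++
[2,6] min(10,17)*4=40 best=54 → l++
[3,6] min(7,17)*3=21 best=54 → l++
[4,6] min(17,17)*2=34 best=54 → r--
[4,5] min(17,20)*1=17 best=54 → l++

max area = 54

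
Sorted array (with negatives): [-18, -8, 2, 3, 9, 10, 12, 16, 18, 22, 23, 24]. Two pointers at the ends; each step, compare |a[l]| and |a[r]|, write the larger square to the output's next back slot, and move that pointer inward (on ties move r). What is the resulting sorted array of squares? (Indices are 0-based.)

l=0 r=11: |-18|<=|24| out[11]=576, r--
l=0 r=10: |-18|<=|23| out[10]=529, r--
l=0 r=9: |-18|<=|22| out[9]=484, r--
l=0 r=8: |-18|<=|18| out[8]=324, r--
l=0 r=7: |-18|>|16| out[7]=324, l++
l=1 r=7: |-8|<=|16| out[6]=256, r--
l=1 r=6: |-8|<=|12| out[5]=144, r--
l=1 r=5: |-8|<=|10| out[4]=100, r--
l=1 r=4: |-8|<=|9| out[3]=81, r--
l=1 r=3: |-8|>|3| out[2]=64, l++
l=2 r=3: |2|<=|3| out[1]=9, r--
l=2 r=2: |2|<=|2| out[0]=4, r--

[4, 9, 64, 81, 100, 144, 256, 324, 324, 484, 529, 576]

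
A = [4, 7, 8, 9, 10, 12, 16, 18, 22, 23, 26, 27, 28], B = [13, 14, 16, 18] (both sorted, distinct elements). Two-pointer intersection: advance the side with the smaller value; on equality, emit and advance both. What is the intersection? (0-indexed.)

[i=0,j=0] 4<13 → i++
[i=1,j=0] 7<13 → i++
[i=2,j=0] 8<13 → i++
[i=3,j=0] 9<13 → i++
[i=4,j=0] 10<13 → i++
[i=5,j=0] 12<13 → i++
[i=6,j=0] 16>13 → j++
[i=6,j=1] 16>14 → j++
[i=6,j=2] 16==16 emit → i++,j++
[i=7,j=3] 18==18 emit → i++,j++

intersection = [16, 18]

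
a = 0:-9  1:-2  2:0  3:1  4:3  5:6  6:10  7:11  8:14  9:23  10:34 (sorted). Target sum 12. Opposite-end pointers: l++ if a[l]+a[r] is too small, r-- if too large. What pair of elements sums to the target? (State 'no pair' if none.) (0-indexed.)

l=0 r=10: -9+34=25 >12, r--
l=0 r=9: -9+23=14 >12, r--
l=0 r=8: -9+14=5 <12, l++
l=1 r=8: -2+14=12, found

(-2, 14)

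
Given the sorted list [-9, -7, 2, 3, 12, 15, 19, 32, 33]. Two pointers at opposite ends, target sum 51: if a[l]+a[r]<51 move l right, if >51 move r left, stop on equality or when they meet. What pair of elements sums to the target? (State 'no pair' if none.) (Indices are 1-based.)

(19, 32)

l=1 r=9: -9+33=24 <51, l++
l=2 r=9: -7+33=26 <51, l++
l=3 r=9: 2+33=35 <51, l++
l=4 r=9: 3+33=36 <51, l++
l=5 r=9: 12+33=45 <51, l++
l=6 r=9: 15+33=48 <51, l++
l=7 r=9: 19+33=52 >51, r--
l=7 r=8: 19+32=51, found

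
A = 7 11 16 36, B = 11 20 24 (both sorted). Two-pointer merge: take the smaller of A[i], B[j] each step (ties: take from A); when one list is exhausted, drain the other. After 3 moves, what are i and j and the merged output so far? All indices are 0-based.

i=0 j=0: A[i]=7<=B[j]=11 take 7, i++
i=1 j=0: A[i]=11<=B[j]=11 take 11, i++
i=2 j=0: A[i]=16>B[j]=11 take 11, j++

i=2, j=1, merged so far=[7, 11, 11]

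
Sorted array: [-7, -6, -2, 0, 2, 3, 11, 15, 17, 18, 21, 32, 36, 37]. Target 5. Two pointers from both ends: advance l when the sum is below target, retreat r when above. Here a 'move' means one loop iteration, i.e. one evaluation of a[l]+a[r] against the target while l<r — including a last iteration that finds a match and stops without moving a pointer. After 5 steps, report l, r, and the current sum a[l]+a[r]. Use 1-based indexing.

l=1 r=14: -7+37=30 >5, r--
l=1 r=13: -7+36=29 >5, r--
l=1 r=12: -7+32=25 >5, r--
l=1 r=11: -7+21=14 >5, r--
l=1 r=10: -7+18=11 >5, r--

l=1, r=9, sum=10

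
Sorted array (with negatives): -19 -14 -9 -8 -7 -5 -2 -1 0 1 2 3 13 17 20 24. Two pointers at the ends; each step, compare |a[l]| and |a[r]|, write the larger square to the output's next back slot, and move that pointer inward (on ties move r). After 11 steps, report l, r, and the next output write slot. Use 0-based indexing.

l=0 r=15: |-19|<=|24| out[15]=576, r--
l=0 r=14: |-19|<=|20| out[14]=400, r--
l=0 r=13: |-19|>|17| out[13]=361, l++
l=1 r=13: |-14|<=|17| out[12]=289, r--
l=1 r=12: |-14|>|13| out[11]=196, l++
l=2 r=12: |-9|<=|13| out[10]=169, r--
l=2 r=11: |-9|>|3| out[9]=81, l++
l=3 r=11: |-8|>|3| out[8]=64, l++
l=4 r=11: |-7|>|3| out[7]=49, l++
l=5 r=11: |-5|>|3| out[6]=25, l++
l=6 r=11: |-2|<=|3| out[5]=9, r--

l=6, r=10, next write slot=4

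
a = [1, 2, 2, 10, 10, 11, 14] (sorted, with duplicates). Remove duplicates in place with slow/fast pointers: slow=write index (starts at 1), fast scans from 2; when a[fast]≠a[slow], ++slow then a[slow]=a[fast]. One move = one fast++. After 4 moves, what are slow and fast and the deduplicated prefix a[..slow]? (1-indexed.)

(s=1,f=2) a[fast]=2≠a[slow]=1 write a[2]=2 → slow++,fast++
(s=2,f=3) a[fast]=2=a[slow] dup → fast++
(s=2,f=4) a[fast]=10≠a[slow]=2 write a[3]=10 → slow++,fast++
(s=3,f=5) a[fast]=10=a[slow] dup → fast++

slow=3, fast=6, prefix=[1, 2, 10]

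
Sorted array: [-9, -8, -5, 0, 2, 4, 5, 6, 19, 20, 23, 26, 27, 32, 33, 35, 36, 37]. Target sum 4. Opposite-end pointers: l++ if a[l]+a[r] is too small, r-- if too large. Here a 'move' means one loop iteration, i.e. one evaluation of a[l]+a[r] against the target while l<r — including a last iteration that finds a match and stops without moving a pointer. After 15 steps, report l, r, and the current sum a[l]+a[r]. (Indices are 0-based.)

[0,17] -9+37=28 >4 → r--
[0,16] -9+36=27 >4 → r--
[0,15] -9+35=26 >4 → r--
[0,14] -9+33=24 >4 → r--
[0,13] -9+32=23 >4 → r--
[0,12] -9+27=18 >4 → r--
[0,11] -9+26=17 >4 → r--
[0,10] -9+23=14 >4 → r--
[0,9] -9+20=11 >4 → r--
[0,8] -9+19=10 >4 → r--
[0,7] -9+6=-3 <4 → l++
[1,7] -8+6=-2 <4 → l++
[2,7] -5+6=1 <4 → l++
[3,7] 0+6=6 >4 → r--
[3,6] 0+5=5 >4 → r--

l=3, r=5, sum=4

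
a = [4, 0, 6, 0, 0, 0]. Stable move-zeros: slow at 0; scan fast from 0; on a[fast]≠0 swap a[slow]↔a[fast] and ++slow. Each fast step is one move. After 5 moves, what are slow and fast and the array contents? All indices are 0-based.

slow=2, fast=5, a=[4, 6, 0, 0, 0, 0]

slow=0 fast=0: a[fast]=4≠0 swap→a[0]=4, slow++,fast++
slow=1 fast=1: a[fast]=0, fast++
slow=1 fast=2: a[fast]=6≠0 swap→a[1]=6, slow++,fast++
slow=2 fast=3: a[fast]=0, fast++
slow=2 fast=4: a[fast]=0, fast++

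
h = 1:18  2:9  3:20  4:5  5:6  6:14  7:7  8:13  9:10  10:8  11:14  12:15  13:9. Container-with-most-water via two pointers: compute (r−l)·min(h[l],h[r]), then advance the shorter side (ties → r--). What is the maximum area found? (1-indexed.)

l=1 r=13: min(18,9)*12=108 best=108 *, r--
l=1 r=12: min(18,15)*11=165 best=165 *, r--
l=1 r=11: min(18,14)*10=140 best=165, r--
l=1 r=10: min(18,8)*9=72 best=165, r--
l=1 r=9: min(18,10)*8=80 best=165, r--
l=1 r=8: min(18,13)*7=91 best=165, r--
l=1 r=7: min(18,7)*6=42 best=165, r--
l=1 r=6: min(18,14)*5=70 best=165, r--
l=1 r=5: min(18,6)*4=24 best=165, r--
l=1 r=4: min(18,5)*3=15 best=165, r--
l=1 r=3: min(18,20)*2=36 best=165, l++
l=2 r=3: min(9,20)*1=9 best=165, l++

max area = 165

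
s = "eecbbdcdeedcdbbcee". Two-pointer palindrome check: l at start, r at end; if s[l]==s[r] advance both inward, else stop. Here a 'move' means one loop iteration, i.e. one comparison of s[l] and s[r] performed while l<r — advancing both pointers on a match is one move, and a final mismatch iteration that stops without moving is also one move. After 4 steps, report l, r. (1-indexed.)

l=5, r=14

[1,18] 'e'=='e' → l++,r--
[2,17] 'e'=='e' → l++,r--
[3,16] 'c'=='c' → l++,r--
[4,15] 'b'=='b' → l++,r--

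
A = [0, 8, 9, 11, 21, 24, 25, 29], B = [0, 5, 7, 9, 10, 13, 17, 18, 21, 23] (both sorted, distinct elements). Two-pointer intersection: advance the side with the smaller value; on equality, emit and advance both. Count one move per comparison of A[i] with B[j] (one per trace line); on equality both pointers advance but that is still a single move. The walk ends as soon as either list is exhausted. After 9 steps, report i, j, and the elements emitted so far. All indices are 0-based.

i=4, j=7, emitted=[0, 9]

i=0 j=0: 0==0 emit, i++,j++
i=1 j=1: 8>5, j++
i=1 j=2: 8>7, j++
i=1 j=3: 8<9, i++
i=2 j=3: 9==9 emit, i++,j++
i=3 j=4: 11>10, j++
i=3 j=5: 11<13, i++
i=4 j=5: 21>13, j++
i=4 j=6: 21>17, j++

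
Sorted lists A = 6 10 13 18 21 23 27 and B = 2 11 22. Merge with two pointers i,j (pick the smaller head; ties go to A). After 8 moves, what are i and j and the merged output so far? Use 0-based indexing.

i=5, j=3, merged so far=[2, 6, 10, 11, 13, 18, 21, 22]

i=0 j=0: A[i]=6>B[j]=2 take 2, j++
i=0 j=1: A[i]=6<=B[j]=11 take 6, i++
i=1 j=1: A[i]=10<=B[j]=11 take 10, i++
i=2 j=1: A[i]=13>B[j]=11 take 11, j++
i=2 j=2: A[i]=13<=B[j]=22 take 13, i++
i=3 j=2: A[i]=18<=B[j]=22 take 18, i++
i=4 j=2: A[i]=21<=B[j]=22 take 21, i++
i=5 j=2: A[i]=23>B[j]=22 take 22, j++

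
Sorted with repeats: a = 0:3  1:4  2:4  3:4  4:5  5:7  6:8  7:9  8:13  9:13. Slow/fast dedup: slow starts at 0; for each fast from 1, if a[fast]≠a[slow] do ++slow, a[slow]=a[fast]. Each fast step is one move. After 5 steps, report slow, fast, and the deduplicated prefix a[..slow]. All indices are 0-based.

slow=3, fast=6, prefix=[3, 4, 5, 7]

(s=0,f=1) a[fast]=4≠a[slow]=3 write a[1]=4 → slow++,fast++
(s=1,f=2) a[fast]=4=a[slow] dup → fast++
(s=1,f=3) a[fast]=4=a[slow] dup → fast++
(s=1,f=4) a[fast]=5≠a[slow]=4 write a[2]=5 → slow++,fast++
(s=2,f=5) a[fast]=7≠a[slow]=5 write a[3]=7 → slow++,fast++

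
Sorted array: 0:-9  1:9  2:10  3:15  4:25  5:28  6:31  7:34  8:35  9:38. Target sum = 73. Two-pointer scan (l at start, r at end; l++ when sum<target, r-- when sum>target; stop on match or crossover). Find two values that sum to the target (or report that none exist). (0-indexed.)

l=0 r=9: -9+38=29 <73, l++
l=1 r=9: 9+38=47 <73, l++
l=2 r=9: 10+38=48 <73, l++
l=3 r=9: 15+38=53 <73, l++
l=4 r=9: 25+38=63 <73, l++
l=5 r=9: 28+38=66 <73, l++
l=6 r=9: 31+38=69 <73, l++
l=7 r=9: 34+38=72 <73, l++
l=8 r=9: 35+38=73, found

(35, 38)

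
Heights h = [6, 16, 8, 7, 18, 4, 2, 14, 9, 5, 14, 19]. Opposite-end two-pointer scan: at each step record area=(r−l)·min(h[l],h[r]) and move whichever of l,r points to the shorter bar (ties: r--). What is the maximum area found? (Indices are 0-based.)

max area = 160

[0,11] min(6,19)*11=66 best=66 * → l++
[1,11] min(16,19)*10=160 best=160 * → l++
[2,11] min(8,19)*9=72 best=160 → l++
[3,11] min(7,19)*8=56 best=160 → l++
[4,11] min(18,19)*7=126 best=160 → l++
[5,11] min(4,19)*6=24 best=160 → l++
[6,11] min(2,19)*5=10 best=160 → l++
[7,11] min(14,19)*4=56 best=160 → l++
[8,11] min(9,19)*3=27 best=160 → l++
[9,11] min(5,19)*2=10 best=160 → l++
[10,11] min(14,19)*1=14 best=160 → l++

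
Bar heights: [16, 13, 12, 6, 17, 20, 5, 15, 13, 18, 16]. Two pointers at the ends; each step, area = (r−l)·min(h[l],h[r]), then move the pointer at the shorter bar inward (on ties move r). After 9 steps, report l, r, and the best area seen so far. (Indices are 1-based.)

l=6, r=7, best area=160

l=1 r=11: min(16,16)*10=160 best=160 *, r--
l=1 r=10: min(16,18)*9=144 best=160, l++
l=2 r=10: min(13,18)*8=104 best=160, l++
l=3 r=10: min(12,18)*7=84 best=160, l++
l=4 r=10: min(6,18)*6=36 best=160, l++
l=5 r=10: min(17,18)*5=85 best=160, l++
l=6 r=10: min(20,18)*4=72 best=160, r--
l=6 r=9: min(20,13)*3=39 best=160, r--
l=6 r=8: min(20,15)*2=30 best=160, r--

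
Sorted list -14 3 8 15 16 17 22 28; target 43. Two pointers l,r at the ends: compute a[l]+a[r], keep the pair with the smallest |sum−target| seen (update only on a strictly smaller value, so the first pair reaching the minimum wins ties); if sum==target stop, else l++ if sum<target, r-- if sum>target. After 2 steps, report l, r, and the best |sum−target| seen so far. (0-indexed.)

l=2, r=7, best |Δ|=12

l=0 r=7: -14+28=14 d=29 *, l++
l=1 r=7: 3+28=31 d=12 *, l++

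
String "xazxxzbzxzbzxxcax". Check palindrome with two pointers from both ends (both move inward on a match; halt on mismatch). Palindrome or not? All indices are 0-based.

l=0 r=16: 'x'=='x', l++,r--
l=1 r=15: 'a'=='a', l++,r--
l=2 r=14: 'z'!='c', stop

not a palindrome (mismatch at 2,14)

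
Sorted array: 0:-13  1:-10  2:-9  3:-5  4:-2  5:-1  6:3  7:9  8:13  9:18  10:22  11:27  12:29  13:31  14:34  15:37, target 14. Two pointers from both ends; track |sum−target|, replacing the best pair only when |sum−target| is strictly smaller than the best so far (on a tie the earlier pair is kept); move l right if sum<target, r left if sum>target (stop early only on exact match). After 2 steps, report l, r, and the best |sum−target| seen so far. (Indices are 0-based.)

l=0, r=13, best |Δ|=7

l=0 r=15: -13+37=24 d=10 *, r--
l=0 r=14: -13+34=21 d=7 *, r--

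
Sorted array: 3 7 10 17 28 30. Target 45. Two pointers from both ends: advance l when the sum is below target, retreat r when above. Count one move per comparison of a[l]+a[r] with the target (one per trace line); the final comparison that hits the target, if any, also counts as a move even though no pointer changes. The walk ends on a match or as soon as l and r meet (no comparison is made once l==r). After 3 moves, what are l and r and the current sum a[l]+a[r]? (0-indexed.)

l=3, r=5, sum=47

l=0 r=5: 3+30=33 <45, l++
l=1 r=5: 7+30=37 <45, l++
l=2 r=5: 10+30=40 <45, l++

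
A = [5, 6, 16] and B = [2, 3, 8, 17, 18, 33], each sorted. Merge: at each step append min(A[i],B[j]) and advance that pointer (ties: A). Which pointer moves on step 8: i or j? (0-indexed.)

j

i=0 j=0: A[i]=5>B[j]=2 take 2, j++
i=0 j=1: A[i]=5>B[j]=3 take 3, j++
i=0 j=2: A[i]=5<=B[j]=8 take 5, i++
i=1 j=2: A[i]=6<=B[j]=8 take 6, i++
i=2 j=2: A[i]=16>B[j]=8 take 8, j++
i=2 j=3: A[i]=16<=B[j]=17 take 16, i++
i=3 j=3: A done, take B[j]=17, j++
i=3 j=4: A done, take B[j]=18, j++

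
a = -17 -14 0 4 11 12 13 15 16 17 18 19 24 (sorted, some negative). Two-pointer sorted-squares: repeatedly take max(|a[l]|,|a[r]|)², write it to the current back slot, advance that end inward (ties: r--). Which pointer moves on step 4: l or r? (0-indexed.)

l=0 r=12: |-17|<=|24| out[12]=576, r--
l=0 r=11: |-17|<=|19| out[11]=361, r--
l=0 r=10: |-17|<=|18| out[10]=324, r--
l=0 r=9: |-17|<=|17| out[9]=289, r--

r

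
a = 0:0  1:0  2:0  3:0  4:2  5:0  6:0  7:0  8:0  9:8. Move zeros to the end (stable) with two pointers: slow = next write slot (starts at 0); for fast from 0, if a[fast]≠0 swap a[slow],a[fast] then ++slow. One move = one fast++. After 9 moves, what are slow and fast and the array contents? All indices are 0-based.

(s=0,f=0) a[fast]=0 → fast++
(s=0,f=1) a[fast]=0 → fast++
(s=0,f=2) a[fast]=0 → fast++
(s=0,f=3) a[fast]=0 → fast++
(s=0,f=4) a[fast]=2≠0 swap→a[0]=2 → slow++,fast++
(s=1,f=5) a[fast]=0 → fast++
(s=1,f=6) a[fast]=0 → fast++
(s=1,f=7) a[fast]=0 → fast++
(s=1,f=8) a[fast]=0 → fast++

slow=1, fast=9, a=[2, 0, 0, 0, 0, 0, 0, 0, 0, 8]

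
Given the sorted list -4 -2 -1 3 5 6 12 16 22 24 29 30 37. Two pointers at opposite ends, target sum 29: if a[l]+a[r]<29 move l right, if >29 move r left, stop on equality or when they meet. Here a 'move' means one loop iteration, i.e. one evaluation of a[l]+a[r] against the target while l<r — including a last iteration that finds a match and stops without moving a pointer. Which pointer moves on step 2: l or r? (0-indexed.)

l

[0,12] -4+37=33 >29 → r--
[0,11] -4+30=26 <29 → l++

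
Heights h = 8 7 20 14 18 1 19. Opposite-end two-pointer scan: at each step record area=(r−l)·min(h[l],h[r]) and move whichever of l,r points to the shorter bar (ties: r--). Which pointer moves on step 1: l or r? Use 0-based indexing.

l=0 r=6: min(8,19)*6=48 best=48 *, l++

l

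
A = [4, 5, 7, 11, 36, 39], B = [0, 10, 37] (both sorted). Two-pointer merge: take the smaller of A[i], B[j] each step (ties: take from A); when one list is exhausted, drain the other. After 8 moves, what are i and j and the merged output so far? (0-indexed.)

i=5, j=3, merged so far=[0, 4, 5, 7, 10, 11, 36, 37]

i=0 j=0: A[i]=4>B[j]=0 take 0, j++
i=0 j=1: A[i]=4<=B[j]=10 take 4, i++
i=1 j=1: A[i]=5<=B[j]=10 take 5, i++
i=2 j=1: A[i]=7<=B[j]=10 take 7, i++
i=3 j=1: A[i]=11>B[j]=10 take 10, j++
i=3 j=2: A[i]=11<=B[j]=37 take 11, i++
i=4 j=2: A[i]=36<=B[j]=37 take 36, i++
i=5 j=2: A[i]=39>B[j]=37 take 37, j++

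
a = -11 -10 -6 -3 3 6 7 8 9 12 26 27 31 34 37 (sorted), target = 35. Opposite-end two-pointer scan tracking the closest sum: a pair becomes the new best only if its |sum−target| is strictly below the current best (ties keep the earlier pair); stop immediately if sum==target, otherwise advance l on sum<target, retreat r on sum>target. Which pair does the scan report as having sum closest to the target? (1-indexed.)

pair (8, 27) with sum 35 (|Δ|=0)

l=1 r=15: -11+37=26 d=9 *, l++
l=2 r=15: -10+37=27 d=8 *, l++
l=3 r=15: -6+37=31 d=4 *, l++
l=4 r=15: -3+37=34 d=1 *, l++
l=5 r=15: 3+37=40 d=5, r--
l=5 r=14: 3+34=37 d=2, r--
l=5 r=13: 3+31=34 d=1, l++
l=6 r=13: 6+31=37 d=2, r--
l=6 r=12: 6+27=33 d=2, l++
l=7 r=12: 7+27=34 d=1, l++
l=8 r=12: 8+27=35 d=0 *, stop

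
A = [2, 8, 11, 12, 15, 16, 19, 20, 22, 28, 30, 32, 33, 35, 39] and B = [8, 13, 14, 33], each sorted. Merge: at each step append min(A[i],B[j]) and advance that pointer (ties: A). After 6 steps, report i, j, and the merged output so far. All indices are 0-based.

i=4, j=2, merged so far=[2, 8, 8, 11, 12, 13]

[i=0,j=0] A[i]=2<=B[j]=8 take 2 → i++
[i=1,j=0] A[i]=8<=B[j]=8 take 8 → i++
[i=2,j=0] A[i]=11>B[j]=8 take 8 → j++
[i=2,j=1] A[i]=11<=B[j]=13 take 11 → i++
[i=3,j=1] A[i]=12<=B[j]=13 take 12 → i++
[i=4,j=1] A[i]=15>B[j]=13 take 13 → j++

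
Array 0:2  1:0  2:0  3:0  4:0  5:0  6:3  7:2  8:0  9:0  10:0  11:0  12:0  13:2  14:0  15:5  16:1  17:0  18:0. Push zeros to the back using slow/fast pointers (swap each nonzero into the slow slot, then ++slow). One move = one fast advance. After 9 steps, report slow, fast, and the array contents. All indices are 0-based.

slow=3, fast=9, a=[2, 3, 2, 0, 0, 0, 0, 0, 0, 0, 0, 0, 0, 2, 0, 5, 1, 0, 0]

(s=0,f=0) a[fast]=2≠0 swap→a[0]=2 → slow++,fast++
(s=1,f=1) a[fast]=0 → fast++
(s=1,f=2) a[fast]=0 → fast++
(s=1,f=3) a[fast]=0 → fast++
(s=1,f=4) a[fast]=0 → fast++
(s=1,f=5) a[fast]=0 → fast++
(s=1,f=6) a[fast]=3≠0 swap→a[1]=3 → slow++,fast++
(s=2,f=7) a[fast]=2≠0 swap→a[2]=2 → slow++,fast++
(s=3,f=8) a[fast]=0 → fast++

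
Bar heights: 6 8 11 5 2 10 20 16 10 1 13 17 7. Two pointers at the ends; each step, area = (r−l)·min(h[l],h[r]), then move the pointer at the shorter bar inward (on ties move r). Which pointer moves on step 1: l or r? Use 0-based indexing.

l

[0,12] min(6,7)*12=72 best=72 * → l++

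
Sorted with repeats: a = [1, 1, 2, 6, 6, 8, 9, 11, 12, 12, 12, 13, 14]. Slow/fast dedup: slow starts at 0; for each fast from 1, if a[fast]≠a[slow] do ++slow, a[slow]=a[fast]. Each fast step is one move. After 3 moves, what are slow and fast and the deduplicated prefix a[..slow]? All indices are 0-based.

slow=2, fast=4, prefix=[1, 2, 6]

slow=0 fast=1: a[fast]=1=a[slow] dup, fast++
slow=0 fast=2: a[fast]=2≠a[slow]=1 write a[1]=2, slow++,fast++
slow=1 fast=3: a[fast]=6≠a[slow]=2 write a[2]=6, slow++,fast++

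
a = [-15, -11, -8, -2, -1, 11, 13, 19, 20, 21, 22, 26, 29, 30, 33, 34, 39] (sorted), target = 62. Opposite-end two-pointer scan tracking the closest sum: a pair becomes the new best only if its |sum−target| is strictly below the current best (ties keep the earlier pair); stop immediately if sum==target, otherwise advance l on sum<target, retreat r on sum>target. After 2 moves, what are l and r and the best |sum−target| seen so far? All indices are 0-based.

l=2, r=16, best |Δ|=34

l=0 r=16: -15+39=24 d=38 *, l++
l=1 r=16: -11+39=28 d=34 *, l++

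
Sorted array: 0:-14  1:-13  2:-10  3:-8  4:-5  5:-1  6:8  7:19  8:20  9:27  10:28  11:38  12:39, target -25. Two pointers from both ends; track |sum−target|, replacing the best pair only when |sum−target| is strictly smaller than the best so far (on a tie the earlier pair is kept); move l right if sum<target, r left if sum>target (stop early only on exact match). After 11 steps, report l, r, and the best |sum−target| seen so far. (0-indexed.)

l=0, r=1, best |Δ|=1

[0,12] -14+39=25 d=50 * → r--
[0,11] -14+38=24 d=49 * → r--
[0,10] -14+28=14 d=39 * → r--
[0,9] -14+27=13 d=38 * → r--
[0,8] -14+20=6 d=31 * → r--
[0,7] -14+19=5 d=30 * → r--
[0,6] -14+8=-6 d=19 * → r--
[0,5] -14+-1=-15 d=10 * → r--
[0,4] -14+-5=-19 d=6 * → r--
[0,3] -14+-8=-22 d=3 * → r--
[0,2] -14+-10=-24 d=1 * → r--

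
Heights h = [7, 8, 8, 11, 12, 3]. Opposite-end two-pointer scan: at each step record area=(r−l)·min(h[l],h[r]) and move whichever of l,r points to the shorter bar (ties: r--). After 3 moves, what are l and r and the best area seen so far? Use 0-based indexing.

l=0 r=5: min(7,3)*5=15 best=15 *, r--
l=0 r=4: min(7,12)*4=28 best=28 *, l++
l=1 r=4: min(8,12)*3=24 best=28, l++

l=2, r=4, best area=28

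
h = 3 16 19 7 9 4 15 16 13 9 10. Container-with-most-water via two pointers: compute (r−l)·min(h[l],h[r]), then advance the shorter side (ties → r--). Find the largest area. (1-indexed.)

l=1 r=11: min(3,10)*10=30 best=30 *, l++
l=2 r=11: min(16,10)*9=90 best=90 *, r--
l=2 r=10: min(16,9)*8=72 best=90, r--
l=2 r=9: min(16,13)*7=91 best=91 *, r--
l=2 r=8: min(16,16)*6=96 best=96 *, r--
l=2 r=7: min(16,15)*5=75 best=96, r--
l=2 r=6: min(16,4)*4=16 best=96, r--
l=2 r=5: min(16,9)*3=27 best=96, r--
l=2 r=4: min(16,7)*2=14 best=96, r--
l=2 r=3: min(16,19)*1=16 best=96, l++

max area = 96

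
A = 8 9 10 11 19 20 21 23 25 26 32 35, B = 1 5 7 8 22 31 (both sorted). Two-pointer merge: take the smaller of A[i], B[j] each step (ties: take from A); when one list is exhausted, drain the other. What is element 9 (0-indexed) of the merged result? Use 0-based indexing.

merged[9] = 20

[i=0,j=0] A[i]=8>B[j]=1 take 1 → j++
[i=0,j=1] A[i]=8>B[j]=5 take 5 → j++
[i=0,j=2] A[i]=8>B[j]=7 take 7 → j++
[i=0,j=3] A[i]=8<=B[j]=8 take 8 → i++
[i=1,j=3] A[i]=9>B[j]=8 take 8 → j++
[i=1,j=4] A[i]=9<=B[j]=22 take 9 → i++
[i=2,j=4] A[i]=10<=B[j]=22 take 10 → i++
[i=3,j=4] A[i]=11<=B[j]=22 take 11 → i++
[i=4,j=4] A[i]=19<=B[j]=22 take 19 → i++
[i=5,j=4] A[i]=20<=B[j]=22 take 20 → i++
[i=6,j=4] A[i]=21<=B[j]=22 take 21 → i++
[i=7,j=4] A[i]=23>B[j]=22 take 22 → j++
[i=7,j=5] A[i]=23<=B[j]=31 take 23 → i++
[i=8,j=5] A[i]=25<=B[j]=31 take 25 → i++
[i=9,j=5] A[i]=26<=B[j]=31 take 26 → i++
[i=10,j=5] A[i]=32>B[j]=31 take 31 → j++
[i=10,j=6] B done, take A[i]=32 → i++
[i=11,j=6] B done, take A[i]=35 → i++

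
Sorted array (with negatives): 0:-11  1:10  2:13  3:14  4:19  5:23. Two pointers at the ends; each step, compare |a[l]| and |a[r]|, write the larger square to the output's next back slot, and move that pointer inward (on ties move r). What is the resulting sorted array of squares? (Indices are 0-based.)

[100, 121, 169, 196, 361, 529]

[0,5] |-11|<=|23| out[5]=529 → r--
[0,4] |-11|<=|19| out[4]=361 → r--
[0,3] |-11|<=|14| out[3]=196 → r--
[0,2] |-11|<=|13| out[2]=169 → r--
[0,1] |-11|>|10| out[1]=121 → l++
[1,1] |10|<=|10| out[0]=100 → r--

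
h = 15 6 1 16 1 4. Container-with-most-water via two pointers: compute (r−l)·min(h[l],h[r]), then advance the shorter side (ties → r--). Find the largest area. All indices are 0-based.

[0,5] min(15,4)*5=20 best=20 * → r--
[0,4] min(15,1)*4=4 best=20 → r--
[0,3] min(15,16)*3=45 best=45 * → l++
[1,3] min(6,16)*2=12 best=45 → l++
[2,3] min(1,16)*1=1 best=45 → l++

max area = 45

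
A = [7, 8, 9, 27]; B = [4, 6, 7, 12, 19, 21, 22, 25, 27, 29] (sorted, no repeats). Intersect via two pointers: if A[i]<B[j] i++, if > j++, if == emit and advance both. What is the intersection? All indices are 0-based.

intersection = [7, 27]

i=0 j=0: 7>4, j++
i=0 j=1: 7>6, j++
i=0 j=2: 7==7 emit, i++,j++
i=1 j=3: 8<12, i++
i=2 j=3: 9<12, i++
i=3 j=3: 27>12, j++
i=3 j=4: 27>19, j++
i=3 j=5: 27>21, j++
i=3 j=6: 27>22, j++
i=3 j=7: 27>25, j++
i=3 j=8: 27==27 emit, i++,j++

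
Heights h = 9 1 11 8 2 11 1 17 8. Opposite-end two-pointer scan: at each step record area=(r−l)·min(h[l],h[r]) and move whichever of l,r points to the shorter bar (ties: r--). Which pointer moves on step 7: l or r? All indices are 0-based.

l

[0,8] min(9,8)*8=64 best=64 * → r--
[0,7] min(9,17)*7=63 best=64 → l++
[1,7] min(1,17)*6=6 best=64 → l++
[2,7] min(11,17)*5=55 best=64 → l++
[3,7] min(8,17)*4=32 best=64 → l++
[4,7] min(2,17)*3=6 best=64 → l++
[5,7] min(11,17)*2=22 best=64 → l++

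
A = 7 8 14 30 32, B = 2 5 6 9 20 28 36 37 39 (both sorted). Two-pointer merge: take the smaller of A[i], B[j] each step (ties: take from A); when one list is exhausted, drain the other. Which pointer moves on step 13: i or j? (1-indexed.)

[i=1,j=1] A[i]=7>B[j]=2 take 2 → j++
[i=1,j=2] A[i]=7>B[j]=5 take 5 → j++
[i=1,j=3] A[i]=7>B[j]=6 take 6 → j++
[i=1,j=4] A[i]=7<=B[j]=9 take 7 → i++
[i=2,j=4] A[i]=8<=B[j]=9 take 8 → i++
[i=3,j=4] A[i]=14>B[j]=9 take 9 → j++
[i=3,j=5] A[i]=14<=B[j]=20 take 14 → i++
[i=4,j=5] A[i]=30>B[j]=20 take 20 → j++
[i=4,j=6] A[i]=30>B[j]=28 take 28 → j++
[i=4,j=7] A[i]=30<=B[j]=36 take 30 → i++
[i=5,j=7] A[i]=32<=B[j]=36 take 32 → i++
[i=6,j=7] A done, take B[j]=36 → j++
[i=6,j=8] A done, take B[j]=37 → j++

j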